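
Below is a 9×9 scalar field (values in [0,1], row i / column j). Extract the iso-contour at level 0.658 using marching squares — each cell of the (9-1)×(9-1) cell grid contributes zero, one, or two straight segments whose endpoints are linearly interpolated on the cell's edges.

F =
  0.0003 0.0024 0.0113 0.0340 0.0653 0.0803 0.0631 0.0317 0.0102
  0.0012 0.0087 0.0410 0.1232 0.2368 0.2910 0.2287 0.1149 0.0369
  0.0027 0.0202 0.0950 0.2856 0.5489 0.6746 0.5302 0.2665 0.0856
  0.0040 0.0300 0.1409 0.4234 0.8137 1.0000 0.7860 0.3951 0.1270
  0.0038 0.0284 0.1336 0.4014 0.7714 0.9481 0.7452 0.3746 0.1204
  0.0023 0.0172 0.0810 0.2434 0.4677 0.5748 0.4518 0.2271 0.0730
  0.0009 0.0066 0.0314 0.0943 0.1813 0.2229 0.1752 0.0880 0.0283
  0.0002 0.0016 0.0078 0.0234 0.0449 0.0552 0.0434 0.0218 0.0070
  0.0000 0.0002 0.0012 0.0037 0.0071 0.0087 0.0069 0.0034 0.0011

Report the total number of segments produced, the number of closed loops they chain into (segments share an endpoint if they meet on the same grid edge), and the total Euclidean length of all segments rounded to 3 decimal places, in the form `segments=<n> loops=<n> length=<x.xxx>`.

cell (1,4): code 0100 → (1.957,5.000)–(2.000,4.868)
cell (1,5): code 1000 → (2.000,5.115)–(1.957,5.000)
cell (2,3): code 0100 → (2.412,4.000)–(3.000,3.601)
cell (2,4): code 1110 → (2.000,4.868)–(2.412,4.000)
cell (2,5): code 1101 → (2.500,6.000)–(2.000,5.115)
cell (2,6): code 1000 → (3.000,6.327)–(2.500,6.000)
cell (3,3): code 0110 → (3.000,3.601)–(4.000,3.694)
cell (3,6): code 1001 → (4.000,6.235)–(3.000,6.327)
cell (4,3): code 0010 → (4.000,3.694)–(4.373,4.000)
cell (4,4): code 0011 → (4.373,4.000)–(4.777,5.000)
cell (4,5): code 0011 → (4.777,5.000)–(4.297,6.000)
cell (4,6): code 0001 → (4.297,6.000)–(4.000,6.235)
total: 12 segments, chained into 1 closed loop(s), length Σ = 8.605706

segments=12 loops=1 length=8.606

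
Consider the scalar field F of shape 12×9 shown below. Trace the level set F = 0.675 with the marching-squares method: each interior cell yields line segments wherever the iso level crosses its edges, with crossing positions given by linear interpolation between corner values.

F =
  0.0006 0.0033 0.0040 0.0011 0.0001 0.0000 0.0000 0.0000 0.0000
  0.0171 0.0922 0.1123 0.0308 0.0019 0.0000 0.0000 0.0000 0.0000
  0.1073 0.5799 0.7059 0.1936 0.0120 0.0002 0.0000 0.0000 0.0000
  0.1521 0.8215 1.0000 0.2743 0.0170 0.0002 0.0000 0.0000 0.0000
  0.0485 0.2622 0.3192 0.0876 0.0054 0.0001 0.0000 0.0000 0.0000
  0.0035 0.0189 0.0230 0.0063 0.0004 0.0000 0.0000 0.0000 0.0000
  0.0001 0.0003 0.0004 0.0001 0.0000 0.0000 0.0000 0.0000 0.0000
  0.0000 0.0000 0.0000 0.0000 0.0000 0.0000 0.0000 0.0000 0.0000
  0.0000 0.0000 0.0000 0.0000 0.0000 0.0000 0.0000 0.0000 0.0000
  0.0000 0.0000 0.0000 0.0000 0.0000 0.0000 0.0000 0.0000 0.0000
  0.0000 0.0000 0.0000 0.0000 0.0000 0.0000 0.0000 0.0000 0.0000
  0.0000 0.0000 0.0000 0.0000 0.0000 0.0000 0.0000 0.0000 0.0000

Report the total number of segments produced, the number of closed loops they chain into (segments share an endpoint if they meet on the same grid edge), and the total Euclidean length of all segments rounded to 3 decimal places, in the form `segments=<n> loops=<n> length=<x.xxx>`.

segments=8 loops=1 length=4.918

cell (1,1): code 0100 → (1.948,2.000)–(2.000,1.755)
cell (1,2): code 1000 → (2.000,2.060)–(1.948,2.000)
cell (2,0): code 0100 → (2.394,1.000)–(3.000,0.781)
cell (2,1): code 1110 → (2.000,1.755)–(2.394,1.000)
cell (2,2): code 1001 → (3.000,2.448)–(2.000,2.060)
cell (3,0): code 0010 → (3.000,0.781)–(3.262,1.000)
cell (3,1): code 0011 → (3.262,1.000)–(3.477,2.000)
cell (3,2): code 0001 → (3.477,2.000)–(3.000,2.448)
total: 8 segments, chained into 1 closed loop(s), length Σ = 4.917576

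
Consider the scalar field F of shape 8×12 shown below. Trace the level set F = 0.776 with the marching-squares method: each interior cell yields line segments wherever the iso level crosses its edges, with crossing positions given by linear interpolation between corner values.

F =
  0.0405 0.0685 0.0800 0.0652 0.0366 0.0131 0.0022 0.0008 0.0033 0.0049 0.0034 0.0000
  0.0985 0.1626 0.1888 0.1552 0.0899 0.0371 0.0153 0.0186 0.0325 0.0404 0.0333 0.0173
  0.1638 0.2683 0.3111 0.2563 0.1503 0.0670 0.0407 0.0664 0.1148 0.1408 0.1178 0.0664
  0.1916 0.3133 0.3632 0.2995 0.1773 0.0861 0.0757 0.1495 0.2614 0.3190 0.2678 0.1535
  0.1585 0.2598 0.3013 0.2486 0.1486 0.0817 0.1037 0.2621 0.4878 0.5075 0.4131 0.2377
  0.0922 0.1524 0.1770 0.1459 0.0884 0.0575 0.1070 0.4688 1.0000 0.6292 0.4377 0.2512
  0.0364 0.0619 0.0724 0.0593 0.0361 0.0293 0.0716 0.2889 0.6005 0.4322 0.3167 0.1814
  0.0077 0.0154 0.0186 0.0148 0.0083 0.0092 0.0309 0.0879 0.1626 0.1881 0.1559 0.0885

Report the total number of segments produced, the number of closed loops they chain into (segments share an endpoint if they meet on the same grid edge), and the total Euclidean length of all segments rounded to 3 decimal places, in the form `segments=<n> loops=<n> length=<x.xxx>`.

cell (4,7): code 0100 → (4.563,8.000)–(5.000,7.578)
cell (4,8): code 1000 → (5.000,8.604)–(4.563,8.000)
cell (5,7): code 0010 → (5.000,7.578)–(5.561,8.000)
cell (5,8): code 0001 → (5.561,8.000)–(5.000,8.604)
total: 4 segments, chained into 1 closed loop(s), length Σ = 2.879083

segments=4 loops=1 length=2.879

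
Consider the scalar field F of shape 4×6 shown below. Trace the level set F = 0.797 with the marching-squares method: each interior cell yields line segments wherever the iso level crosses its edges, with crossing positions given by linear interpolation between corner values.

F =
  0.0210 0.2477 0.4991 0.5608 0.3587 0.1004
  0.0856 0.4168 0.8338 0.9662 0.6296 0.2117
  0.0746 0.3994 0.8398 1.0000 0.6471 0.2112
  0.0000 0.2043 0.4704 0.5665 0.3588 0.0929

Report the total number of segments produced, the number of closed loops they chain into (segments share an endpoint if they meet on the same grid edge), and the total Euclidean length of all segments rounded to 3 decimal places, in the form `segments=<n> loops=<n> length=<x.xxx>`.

cell (0,1): code 0100 → (0.890,2.000)–(1.000,1.912)
cell (0,2): code 1100 → (0.583,3.000)–(0.890,2.000)
cell (0,3): code 1000 → (1.000,3.503)–(0.583,3.000)
cell (1,1): code 0110 → (1.000,1.912)–(2.000,1.903)
cell (1,3): code 1001 → (2.000,3.575)–(1.000,3.503)
cell (2,1): code 0010 → (2.000,1.903)–(2.116,2.000)
cell (2,2): code 0011 → (2.116,2.000)–(2.468,3.000)
cell (2,3): code 0001 → (2.468,3.000)–(2.000,3.575)
total: 8 segments, chained into 1 closed loop(s), length Σ = 5.796446

segments=8 loops=1 length=5.796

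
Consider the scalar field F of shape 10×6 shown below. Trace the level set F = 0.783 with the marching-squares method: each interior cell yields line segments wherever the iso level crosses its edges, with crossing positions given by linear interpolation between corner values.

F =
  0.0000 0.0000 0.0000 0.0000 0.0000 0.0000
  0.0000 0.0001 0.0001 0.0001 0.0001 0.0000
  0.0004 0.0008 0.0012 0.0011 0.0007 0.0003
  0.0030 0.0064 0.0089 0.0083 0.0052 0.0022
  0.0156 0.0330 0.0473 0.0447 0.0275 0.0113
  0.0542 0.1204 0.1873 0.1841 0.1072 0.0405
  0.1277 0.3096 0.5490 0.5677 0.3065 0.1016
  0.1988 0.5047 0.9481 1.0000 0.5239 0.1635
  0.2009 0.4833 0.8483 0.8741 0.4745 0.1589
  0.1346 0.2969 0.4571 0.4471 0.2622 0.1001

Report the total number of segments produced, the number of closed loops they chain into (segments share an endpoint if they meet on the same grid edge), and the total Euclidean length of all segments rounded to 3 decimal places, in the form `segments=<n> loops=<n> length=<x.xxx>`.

segments=8 loops=1 length=5.841

cell (6,1): code 0100 → (6.586,2.000)–(7.000,1.628)
cell (6,2): code 1100 → (6.498,3.000)–(6.586,2.000)
cell (6,3): code 1000 → (7.000,3.456)–(6.498,3.000)
cell (7,1): code 0110 → (7.000,1.628)–(8.000,1.821)
cell (7,3): code 1001 → (8.000,3.228)–(7.000,3.456)
cell (8,1): code 0010 → (8.000,1.821)–(8.167,2.000)
cell (8,2): code 0011 → (8.167,2.000)–(8.213,3.000)
cell (8,3): code 0001 → (8.213,3.000)–(8.000,3.228)
total: 8 segments, chained into 1 closed loop(s), length Σ = 5.840641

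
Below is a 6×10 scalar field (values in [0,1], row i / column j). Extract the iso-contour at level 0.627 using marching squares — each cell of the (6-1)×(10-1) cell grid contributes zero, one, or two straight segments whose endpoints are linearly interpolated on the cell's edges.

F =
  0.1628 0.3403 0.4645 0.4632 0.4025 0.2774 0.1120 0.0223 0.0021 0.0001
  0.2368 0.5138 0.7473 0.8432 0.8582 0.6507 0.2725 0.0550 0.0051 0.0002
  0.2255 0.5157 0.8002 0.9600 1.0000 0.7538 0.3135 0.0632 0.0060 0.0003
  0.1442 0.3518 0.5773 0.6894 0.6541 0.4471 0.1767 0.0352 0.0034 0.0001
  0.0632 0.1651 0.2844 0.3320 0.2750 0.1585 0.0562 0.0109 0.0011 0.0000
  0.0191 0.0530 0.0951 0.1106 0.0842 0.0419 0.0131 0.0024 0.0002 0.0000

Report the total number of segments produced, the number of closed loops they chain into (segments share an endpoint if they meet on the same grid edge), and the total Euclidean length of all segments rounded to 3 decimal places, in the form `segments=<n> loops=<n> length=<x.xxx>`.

cell (0,1): code 0100 → (0.575,2.000)–(1.000,1.485)
cell (0,2): code 1100 → (0.431,3.000)–(0.575,2.000)
cell (0,3): code 1100 → (0.493,4.000)–(0.431,3.000)
cell (0,4): code 1100 → (0.937,5.000)–(0.493,4.000)
cell (0,5): code 1000 → (1.000,5.063)–(0.937,5.000)
cell (1,1): code 0110 → (1.000,1.485)–(2.000,1.391)
cell (1,5): code 1001 → (2.000,5.288)–(1.000,5.063)
cell (2,1): code 0010 → (2.000,1.391)–(2.777,2.000)
cell (2,2): code 0111 → (2.777,2.000)–(3.000,2.443)
cell (2,4): code 1011 → (3.000,4.131)–(2.413,5.000)
cell (2,5): code 0001 → (2.413,5.000)–(2.000,5.288)
cell (3,2): code 0010 → (3.000,2.443)–(3.175,3.000)
cell (3,3): code 0011 → (3.175,3.000)–(3.071,4.000)
cell (3,4): code 0001 → (3.071,4.000)–(3.000,4.131)
total: 14 segments, chained into 1 closed loop(s), length Σ = 10.666582

segments=14 loops=1 length=10.667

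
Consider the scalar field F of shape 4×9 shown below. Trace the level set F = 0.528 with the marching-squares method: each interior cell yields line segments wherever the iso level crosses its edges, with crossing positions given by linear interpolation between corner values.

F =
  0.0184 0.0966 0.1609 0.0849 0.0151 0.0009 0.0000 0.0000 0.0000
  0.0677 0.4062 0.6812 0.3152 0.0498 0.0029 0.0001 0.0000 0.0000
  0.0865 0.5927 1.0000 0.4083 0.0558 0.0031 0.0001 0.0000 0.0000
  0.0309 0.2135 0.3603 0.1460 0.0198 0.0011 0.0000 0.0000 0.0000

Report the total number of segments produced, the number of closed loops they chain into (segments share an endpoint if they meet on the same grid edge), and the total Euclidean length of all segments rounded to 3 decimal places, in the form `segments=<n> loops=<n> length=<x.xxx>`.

cell (0,1): code 0100 → (0.706,2.000)–(1.000,1.443)
cell (0,2): code 1000 → (1.000,2.419)–(0.706,2.000)
cell (1,0): code 0100 → (1.653,1.000)–(2.000,0.872)
cell (1,1): code 1110 → (1.000,1.443)–(1.653,1.000)
cell (1,2): code 1001 → (2.000,2.798)–(1.000,2.419)
cell (2,0): code 0010 → (2.000,0.872)–(2.171,1.000)
cell (2,1): code 0011 → (2.171,1.000)–(2.738,2.000)
cell (2,2): code 0001 → (2.738,2.000)–(2.000,2.798)
total: 8 segments, chained into 1 closed loop(s), length Σ = 5.819637

segments=8 loops=1 length=5.820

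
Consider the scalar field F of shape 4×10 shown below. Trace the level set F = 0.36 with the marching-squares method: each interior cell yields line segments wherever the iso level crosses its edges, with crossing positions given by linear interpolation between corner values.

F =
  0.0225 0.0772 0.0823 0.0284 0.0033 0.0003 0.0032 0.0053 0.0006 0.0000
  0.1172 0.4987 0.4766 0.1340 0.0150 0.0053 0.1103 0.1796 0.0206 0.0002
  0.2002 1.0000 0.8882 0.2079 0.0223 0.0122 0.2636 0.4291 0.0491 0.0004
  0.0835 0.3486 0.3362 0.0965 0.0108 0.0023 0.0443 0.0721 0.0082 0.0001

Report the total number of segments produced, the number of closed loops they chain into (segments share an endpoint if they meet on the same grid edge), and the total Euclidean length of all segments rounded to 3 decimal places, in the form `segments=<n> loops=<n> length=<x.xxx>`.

cell (0,0): code 0100 → (0.671,1.000)–(1.000,0.636)
cell (0,1): code 1100 → (0.704,2.000)–(0.671,1.000)
cell (0,2): code 1000 → (1.000,2.340)–(0.704,2.000)
cell (1,0): code 0110 → (1.000,0.636)–(2.000,0.200)
cell (1,2): code 1001 → (2.000,2.776)–(1.000,2.340)
cell (1,6): code 0100 → (1.723,7.000)–(2.000,6.582)
cell (1,7): code 1000 → (2.000,7.182)–(1.723,7.000)
cell (2,0): code 0010 → (2.000,0.200)–(2.982,1.000)
cell (2,1): code 0011 → (2.982,1.000)–(2.957,2.000)
cell (2,2): code 0001 → (2.957,2.000)–(2.000,2.776)
cell (2,6): code 0010 → (2.000,6.582)–(2.194,7.000)
cell (2,7): code 0001 → (2.194,7.000)–(2.000,7.182)
total: 12 segments, chained into 2 closed loop(s), length Σ = 9.181749

segments=12 loops=2 length=9.182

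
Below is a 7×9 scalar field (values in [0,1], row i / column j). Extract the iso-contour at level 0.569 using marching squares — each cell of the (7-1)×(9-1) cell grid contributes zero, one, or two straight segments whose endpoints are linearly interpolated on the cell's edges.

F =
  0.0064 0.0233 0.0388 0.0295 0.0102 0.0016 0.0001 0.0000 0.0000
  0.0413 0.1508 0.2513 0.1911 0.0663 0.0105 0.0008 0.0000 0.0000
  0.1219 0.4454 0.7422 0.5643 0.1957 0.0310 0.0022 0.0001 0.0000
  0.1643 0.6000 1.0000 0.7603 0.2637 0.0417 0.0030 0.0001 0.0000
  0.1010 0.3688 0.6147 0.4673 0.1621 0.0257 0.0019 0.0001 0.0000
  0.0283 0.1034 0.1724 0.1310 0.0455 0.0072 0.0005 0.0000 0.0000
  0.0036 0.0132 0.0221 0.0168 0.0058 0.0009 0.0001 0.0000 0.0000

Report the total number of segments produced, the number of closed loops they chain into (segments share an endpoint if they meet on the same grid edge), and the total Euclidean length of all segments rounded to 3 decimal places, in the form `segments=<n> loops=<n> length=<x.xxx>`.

segments=12 loops=1 length=7.327

cell (1,1): code 0100 → (1.647,2.000)–(2.000,1.416)
cell (1,2): code 1000 → (2.000,2.974)–(1.647,2.000)
cell (2,0): code 0100 → (2.799,1.000)–(3.000,0.929)
cell (2,1): code 1110 → (2.000,1.416)–(2.799,1.000)
cell (2,2): code 1101 → (2.024,3.000)–(2.000,2.974)
cell (2,3): code 1000 → (3.000,3.385)–(2.024,3.000)
cell (3,0): code 0010 → (3.000,0.929)–(3.134,1.000)
cell (3,1): code 0111 → (3.134,1.000)–(4.000,1.814)
cell (3,2): code 1011 → (4.000,2.310)–(3.653,3.000)
cell (3,3): code 0001 → (3.653,3.000)–(3.000,3.385)
cell (4,1): code 0010 → (4.000,1.814)–(4.103,2.000)
cell (4,2): code 0001 → (4.103,2.000)–(4.000,2.310)
total: 12 segments, chained into 1 closed loop(s), length Σ = 7.326849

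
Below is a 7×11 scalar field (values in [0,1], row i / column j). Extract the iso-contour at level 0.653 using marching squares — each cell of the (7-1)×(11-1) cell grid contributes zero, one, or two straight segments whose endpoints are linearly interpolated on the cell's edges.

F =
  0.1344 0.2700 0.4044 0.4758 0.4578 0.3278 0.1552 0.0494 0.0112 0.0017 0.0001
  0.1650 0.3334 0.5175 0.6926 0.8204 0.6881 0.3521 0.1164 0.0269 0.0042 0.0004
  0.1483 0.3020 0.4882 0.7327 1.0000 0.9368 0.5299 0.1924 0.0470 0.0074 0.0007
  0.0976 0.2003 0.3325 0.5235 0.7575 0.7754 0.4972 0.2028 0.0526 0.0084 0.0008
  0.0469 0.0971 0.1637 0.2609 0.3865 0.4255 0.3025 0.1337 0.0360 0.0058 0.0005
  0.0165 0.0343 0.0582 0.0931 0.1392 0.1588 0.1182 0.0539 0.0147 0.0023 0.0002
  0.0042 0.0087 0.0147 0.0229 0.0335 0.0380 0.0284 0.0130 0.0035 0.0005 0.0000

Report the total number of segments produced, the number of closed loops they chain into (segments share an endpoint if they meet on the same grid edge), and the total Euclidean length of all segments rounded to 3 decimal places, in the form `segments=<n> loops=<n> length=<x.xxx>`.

segments=12 loops=1 length=9.160

cell (0,2): code 0100 → (0.817,3.000)–(1.000,2.774)
cell (0,3): code 1100 → (0.538,4.000)–(0.817,3.000)
cell (0,4): code 1100 → (0.903,5.000)–(0.538,4.000)
cell (0,5): code 1000 → (1.000,5.104)–(0.903,5.000)
cell (1,2): code 0110 → (1.000,2.774)–(2.000,2.674)
cell (1,5): code 1001 → (2.000,5.697)–(1.000,5.104)
cell (2,2): code 0010 → (2.000,2.674)–(2.381,3.000)
cell (2,3): code 0111 → (2.381,3.000)–(3.000,3.553)
cell (2,5): code 1001 → (3.000,5.440)–(2.000,5.697)
cell (3,3): code 0010 → (3.000,3.553)–(3.282,4.000)
cell (3,4): code 0011 → (3.282,4.000)–(3.350,5.000)
cell (3,5): code 0001 → (3.350,5.000)–(3.000,5.440)
total: 12 segments, chained into 1 closed loop(s), length Σ = 9.160344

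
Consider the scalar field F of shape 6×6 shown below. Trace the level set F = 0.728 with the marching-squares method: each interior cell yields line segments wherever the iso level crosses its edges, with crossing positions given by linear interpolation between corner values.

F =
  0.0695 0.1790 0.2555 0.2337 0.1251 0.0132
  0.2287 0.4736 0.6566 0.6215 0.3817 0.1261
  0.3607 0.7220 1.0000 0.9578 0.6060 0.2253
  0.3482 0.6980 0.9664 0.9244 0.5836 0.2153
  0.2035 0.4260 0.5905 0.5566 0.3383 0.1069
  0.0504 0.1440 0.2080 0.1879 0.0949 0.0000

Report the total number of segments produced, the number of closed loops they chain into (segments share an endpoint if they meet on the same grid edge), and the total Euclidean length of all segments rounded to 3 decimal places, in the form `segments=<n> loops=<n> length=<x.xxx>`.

cell (1,1): code 0100 → (1.208,2.000)–(2.000,1.022)
cell (1,2): code 1100 → (1.317,3.000)–(1.208,2.000)
cell (1,3): code 1000 → (2.000,3.653)–(1.317,3.000)
cell (2,1): code 0110 → (2.000,1.022)–(3.000,1.112)
cell (2,3): code 1001 → (3.000,3.576)–(2.000,3.653)
cell (3,1): code 0010 → (3.000,1.112)–(3.634,2.000)
cell (3,2): code 0011 → (3.634,2.000)–(3.534,3.000)
cell (3,3): code 0001 → (3.534,3.000)–(3.000,3.576)
total: 8 segments, chained into 1 closed loop(s), length Σ = 8.099136

segments=8 loops=1 length=8.099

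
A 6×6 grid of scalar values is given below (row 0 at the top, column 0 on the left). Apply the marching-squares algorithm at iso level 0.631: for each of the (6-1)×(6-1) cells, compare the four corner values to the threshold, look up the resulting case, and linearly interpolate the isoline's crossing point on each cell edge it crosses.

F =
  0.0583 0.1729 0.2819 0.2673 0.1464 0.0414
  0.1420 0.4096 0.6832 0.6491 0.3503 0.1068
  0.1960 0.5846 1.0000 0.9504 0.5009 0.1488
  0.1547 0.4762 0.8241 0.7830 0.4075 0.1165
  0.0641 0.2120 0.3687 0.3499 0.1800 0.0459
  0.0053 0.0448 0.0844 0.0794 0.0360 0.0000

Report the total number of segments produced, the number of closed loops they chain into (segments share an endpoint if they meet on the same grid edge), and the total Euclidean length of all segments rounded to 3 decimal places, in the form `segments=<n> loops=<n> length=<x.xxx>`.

segments=10 loops=1 length=8.060

cell (0,1): code 0100 → (0.870,2.000)–(1.000,1.809)
cell (0,2): code 1100 → (0.953,3.000)–(0.870,2.000)
cell (0,3): code 1000 → (1.000,3.061)–(0.953,3.000)
cell (1,1): code 0110 → (1.000,1.809)–(2.000,1.112)
cell (1,3): code 1001 → (2.000,3.711)–(1.000,3.061)
cell (2,1): code 0110 → (2.000,1.112)–(3.000,1.445)
cell (2,3): code 1001 → (3.000,3.405)–(2.000,3.711)
cell (3,1): code 0010 → (3.000,1.445)–(3.424,2.000)
cell (3,2): code 0011 → (3.424,2.000)–(3.351,3.000)
cell (3,3): code 0001 → (3.351,3.000)–(3.000,3.405)
total: 10 segments, chained into 1 closed loop(s), length Σ = 8.059823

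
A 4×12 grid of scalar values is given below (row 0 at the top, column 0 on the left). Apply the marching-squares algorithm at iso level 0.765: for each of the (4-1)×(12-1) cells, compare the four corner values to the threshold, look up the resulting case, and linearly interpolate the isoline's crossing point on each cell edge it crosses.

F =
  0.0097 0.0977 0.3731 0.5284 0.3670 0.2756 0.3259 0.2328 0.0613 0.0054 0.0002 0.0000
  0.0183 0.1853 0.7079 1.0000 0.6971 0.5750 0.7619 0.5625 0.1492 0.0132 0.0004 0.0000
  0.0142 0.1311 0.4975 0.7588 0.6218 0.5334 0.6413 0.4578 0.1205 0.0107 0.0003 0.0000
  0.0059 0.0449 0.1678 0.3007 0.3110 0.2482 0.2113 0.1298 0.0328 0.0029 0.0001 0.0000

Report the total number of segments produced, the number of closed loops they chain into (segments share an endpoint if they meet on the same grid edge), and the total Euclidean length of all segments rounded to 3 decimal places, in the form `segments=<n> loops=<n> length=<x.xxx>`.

cell (0,2): code 0100 → (0.502,3.000)–(1.000,2.195)
cell (0,3): code 1000 → (1.000,3.776)–(0.502,3.000)
cell (1,2): code 0010 → (1.000,2.195)–(1.974,3.000)
cell (1,3): code 0001 → (1.974,3.000)–(1.000,3.776)
total: 4 segments, chained into 1 closed loop(s), length Σ = 4.377402

segments=4 loops=1 length=4.377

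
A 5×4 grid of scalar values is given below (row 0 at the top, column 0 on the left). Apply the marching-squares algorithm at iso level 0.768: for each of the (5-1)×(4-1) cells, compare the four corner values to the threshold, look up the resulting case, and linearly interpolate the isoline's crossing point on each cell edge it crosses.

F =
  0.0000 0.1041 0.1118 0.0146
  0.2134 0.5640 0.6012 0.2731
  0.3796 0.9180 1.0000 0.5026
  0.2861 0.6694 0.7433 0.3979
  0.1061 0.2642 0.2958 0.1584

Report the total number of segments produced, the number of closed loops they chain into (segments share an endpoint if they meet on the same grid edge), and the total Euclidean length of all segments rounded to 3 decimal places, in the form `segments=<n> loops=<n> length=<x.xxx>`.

segments=6 loops=1 length=4.991

cell (1,0): code 0100 → (1.576,1.000)–(2.000,0.721)
cell (1,1): code 1100 → (1.418,2.000)–(1.576,1.000)
cell (1,2): code 1000 → (2.000,2.466)–(1.418,2.000)
cell (2,0): code 0010 → (2.000,0.721)–(2.603,1.000)
cell (2,1): code 0011 → (2.603,1.000)–(2.904,2.000)
cell (2,2): code 0001 → (2.904,2.000)–(2.000,2.466)
total: 6 segments, chained into 1 closed loop(s), length Σ = 4.990943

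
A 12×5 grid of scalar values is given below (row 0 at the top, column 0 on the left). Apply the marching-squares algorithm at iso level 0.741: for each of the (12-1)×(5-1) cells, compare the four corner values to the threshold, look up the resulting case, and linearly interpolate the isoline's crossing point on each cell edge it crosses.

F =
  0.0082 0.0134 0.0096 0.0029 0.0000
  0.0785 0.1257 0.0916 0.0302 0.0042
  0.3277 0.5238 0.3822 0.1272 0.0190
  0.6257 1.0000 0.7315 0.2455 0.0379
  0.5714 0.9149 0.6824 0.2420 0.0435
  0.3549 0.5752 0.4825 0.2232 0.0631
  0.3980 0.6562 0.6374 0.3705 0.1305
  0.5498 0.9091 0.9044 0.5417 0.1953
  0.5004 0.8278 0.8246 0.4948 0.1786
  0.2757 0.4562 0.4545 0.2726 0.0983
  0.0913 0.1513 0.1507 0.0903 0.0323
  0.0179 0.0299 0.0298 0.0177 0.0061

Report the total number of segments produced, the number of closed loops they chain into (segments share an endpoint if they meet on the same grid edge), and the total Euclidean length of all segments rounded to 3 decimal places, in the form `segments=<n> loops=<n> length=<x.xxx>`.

cell (2,0): code 0100 → (2.456,1.000)–(3.000,0.308)
cell (2,1): code 1000 → (3.000,1.965)–(2.456,1.000)
cell (3,0): code 0110 → (3.000,0.308)–(4.000,0.494)
cell (3,1): code 1001 → (4.000,1.748)–(3.000,1.965)
cell (4,0): code 0010 → (4.000,0.494)–(4.512,1.000)
cell (4,1): code 0001 → (4.512,1.000)–(4.000,1.748)
cell (6,0): code 0100 → (6.335,1.000)–(7.000,0.532)
cell (6,1): code 1100 → (6.388,2.000)–(6.335,1.000)
cell (6,2): code 1000 → (7.000,2.451)–(6.388,2.000)
cell (7,0): code 0110 → (7.000,0.532)–(8.000,0.735)
cell (7,2): code 1001 → (8.000,2.253)–(7.000,2.451)
cell (8,0): code 0010 → (8.000,0.735)–(8.234,1.000)
cell (8,1): code 0011 → (8.234,1.000)–(8.226,2.000)
cell (8,2): code 0001 → (8.226,2.000)–(8.000,2.253)
total: 14 segments, chained into 2 closed loop(s), length Σ = 11.960766

segments=14 loops=2 length=11.961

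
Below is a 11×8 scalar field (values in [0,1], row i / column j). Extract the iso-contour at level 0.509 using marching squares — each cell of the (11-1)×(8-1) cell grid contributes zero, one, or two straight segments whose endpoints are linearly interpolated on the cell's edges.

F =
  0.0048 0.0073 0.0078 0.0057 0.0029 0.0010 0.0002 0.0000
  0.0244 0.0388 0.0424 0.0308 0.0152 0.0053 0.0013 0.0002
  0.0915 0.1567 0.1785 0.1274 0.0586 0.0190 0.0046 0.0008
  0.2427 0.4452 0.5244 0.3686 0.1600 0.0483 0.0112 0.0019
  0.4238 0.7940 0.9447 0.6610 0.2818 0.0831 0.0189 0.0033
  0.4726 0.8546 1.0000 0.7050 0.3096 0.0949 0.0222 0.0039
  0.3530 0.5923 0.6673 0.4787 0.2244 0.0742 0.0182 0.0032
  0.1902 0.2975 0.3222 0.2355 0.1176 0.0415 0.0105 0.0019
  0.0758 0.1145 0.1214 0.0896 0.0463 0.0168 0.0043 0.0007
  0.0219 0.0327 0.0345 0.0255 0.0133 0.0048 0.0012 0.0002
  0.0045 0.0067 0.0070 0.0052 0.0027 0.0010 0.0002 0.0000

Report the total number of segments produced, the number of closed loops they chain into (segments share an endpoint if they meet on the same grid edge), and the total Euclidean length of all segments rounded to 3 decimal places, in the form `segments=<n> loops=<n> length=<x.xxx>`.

cell (2,1): code 0100 → (2.955,2.000)–(3.000,1.806)
cell (2,2): code 1000 → (3.000,2.099)–(2.955,2.000)
cell (3,0): code 0100 → (3.183,1.000)–(4.000,0.230)
cell (3,1): code 1110 → (3.000,1.806)–(3.183,1.000)
cell (3,2): code 1101 → (3.480,3.000)–(3.000,2.099)
cell (3,3): code 1000 → (4.000,3.401)–(3.480,3.000)
cell (4,0): code 0110 → (4.000,0.230)–(5.000,0.095)
cell (4,3): code 1001 → (5.000,3.496)–(4.000,3.401)
cell (5,0): code 0110 → (5.000,0.095)–(6.000,0.652)
cell (5,2): code 1011 → (6.000,2.839)–(5.866,3.000)
cell (5,3): code 0001 → (5.866,3.000)–(5.000,3.496)
cell (6,0): code 0010 → (6.000,0.652)–(6.283,1.000)
cell (6,1): code 0011 → (6.283,1.000)–(6.459,2.000)
cell (6,2): code 0001 → (6.459,2.000)–(6.000,2.839)
total: 14 segments, chained into 1 closed loop(s), length Σ = 10.719440

segments=14 loops=1 length=10.719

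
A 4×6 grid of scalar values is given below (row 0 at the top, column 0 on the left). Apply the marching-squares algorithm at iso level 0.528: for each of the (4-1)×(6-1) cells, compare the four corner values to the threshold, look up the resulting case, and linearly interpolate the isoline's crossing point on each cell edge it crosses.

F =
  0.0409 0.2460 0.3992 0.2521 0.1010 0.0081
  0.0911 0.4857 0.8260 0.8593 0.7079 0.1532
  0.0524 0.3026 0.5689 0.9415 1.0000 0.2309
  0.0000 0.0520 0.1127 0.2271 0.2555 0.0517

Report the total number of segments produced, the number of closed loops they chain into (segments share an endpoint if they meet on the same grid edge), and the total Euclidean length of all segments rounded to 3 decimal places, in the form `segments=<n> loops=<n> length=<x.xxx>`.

cell (0,1): code 0100 → (0.302,2.000)–(1.000,1.124)
cell (0,2): code 1100 → (0.454,3.000)–(0.302,2.000)
cell (0,3): code 1100 → (0.704,4.000)–(0.454,3.000)
cell (0,4): code 1000 → (1.000,4.324)–(0.704,4.000)
cell (1,1): code 0110 → (1.000,1.124)–(2.000,1.846)
cell (1,4): code 1001 → (2.000,4.614)–(1.000,4.324)
cell (2,1): code 0010 → (2.000,1.846)–(2.090,2.000)
cell (2,2): code 0011 → (2.090,2.000)–(2.579,3.000)
cell (2,3): code 0011 → (2.579,3.000)–(2.634,4.000)
cell (2,4): code 0001 → (2.634,4.000)–(2.000,4.614)
total: 10 segments, chained into 1 closed loop(s), length Σ = 9.050962

segments=10 loops=1 length=9.051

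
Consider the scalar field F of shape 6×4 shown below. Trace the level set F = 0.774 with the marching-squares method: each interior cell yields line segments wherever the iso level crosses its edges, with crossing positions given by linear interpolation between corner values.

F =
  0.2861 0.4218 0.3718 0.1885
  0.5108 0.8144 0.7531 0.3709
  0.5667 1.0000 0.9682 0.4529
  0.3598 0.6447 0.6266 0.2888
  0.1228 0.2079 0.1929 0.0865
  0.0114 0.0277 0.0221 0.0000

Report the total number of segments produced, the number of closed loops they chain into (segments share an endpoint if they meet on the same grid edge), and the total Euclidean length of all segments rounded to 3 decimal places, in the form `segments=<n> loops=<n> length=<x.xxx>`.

segments=8 loops=1 length=5.748

cell (0,0): code 0100 → (0.897,1.000)–(1.000,0.867)
cell (0,1): code 1000 → (1.000,1.659)–(0.897,1.000)
cell (1,0): code 0110 → (1.000,0.867)–(2.000,0.478)
cell (1,1): code 1101 → (1.097,2.000)–(1.000,1.659)
cell (1,2): code 1000 → (2.000,2.377)–(1.097,2.000)
cell (2,0): code 0010 → (2.000,0.478)–(2.636,1.000)
cell (2,1): code 0011 → (2.636,1.000)–(2.569,2.000)
cell (2,2): code 0001 → (2.569,2.000)–(2.000,2.377)
total: 8 segments, chained into 1 closed loop(s), length Σ = 5.747869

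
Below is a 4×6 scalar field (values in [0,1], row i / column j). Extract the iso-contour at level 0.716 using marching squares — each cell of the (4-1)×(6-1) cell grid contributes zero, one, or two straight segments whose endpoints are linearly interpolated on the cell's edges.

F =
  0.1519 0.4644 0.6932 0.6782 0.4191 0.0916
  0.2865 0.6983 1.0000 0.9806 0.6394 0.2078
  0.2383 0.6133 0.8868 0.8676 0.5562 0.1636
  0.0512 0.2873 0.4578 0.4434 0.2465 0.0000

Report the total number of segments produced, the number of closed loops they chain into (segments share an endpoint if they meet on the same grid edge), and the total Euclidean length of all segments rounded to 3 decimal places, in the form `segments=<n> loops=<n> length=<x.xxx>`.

cell (0,1): code 0100 → (0.074,2.000)–(1.000,1.059)
cell (0,2): code 1100 → (0.125,3.000)–(0.074,2.000)
cell (0,3): code 1000 → (1.000,3.775)–(0.125,3.000)
cell (1,1): code 0110 → (1.000,1.059)–(2.000,1.376)
cell (1,3): code 1001 → (2.000,3.487)–(1.000,3.775)
cell (2,1): code 0010 → (2.000,1.376)–(2.398,2.000)
cell (2,2): code 0011 → (2.398,2.000)–(2.357,3.000)
cell (2,3): code 0001 → (2.357,3.000)–(2.000,3.487)
total: 8 segments, chained into 1 closed loop(s), length Σ = 7.925900

segments=8 loops=1 length=7.926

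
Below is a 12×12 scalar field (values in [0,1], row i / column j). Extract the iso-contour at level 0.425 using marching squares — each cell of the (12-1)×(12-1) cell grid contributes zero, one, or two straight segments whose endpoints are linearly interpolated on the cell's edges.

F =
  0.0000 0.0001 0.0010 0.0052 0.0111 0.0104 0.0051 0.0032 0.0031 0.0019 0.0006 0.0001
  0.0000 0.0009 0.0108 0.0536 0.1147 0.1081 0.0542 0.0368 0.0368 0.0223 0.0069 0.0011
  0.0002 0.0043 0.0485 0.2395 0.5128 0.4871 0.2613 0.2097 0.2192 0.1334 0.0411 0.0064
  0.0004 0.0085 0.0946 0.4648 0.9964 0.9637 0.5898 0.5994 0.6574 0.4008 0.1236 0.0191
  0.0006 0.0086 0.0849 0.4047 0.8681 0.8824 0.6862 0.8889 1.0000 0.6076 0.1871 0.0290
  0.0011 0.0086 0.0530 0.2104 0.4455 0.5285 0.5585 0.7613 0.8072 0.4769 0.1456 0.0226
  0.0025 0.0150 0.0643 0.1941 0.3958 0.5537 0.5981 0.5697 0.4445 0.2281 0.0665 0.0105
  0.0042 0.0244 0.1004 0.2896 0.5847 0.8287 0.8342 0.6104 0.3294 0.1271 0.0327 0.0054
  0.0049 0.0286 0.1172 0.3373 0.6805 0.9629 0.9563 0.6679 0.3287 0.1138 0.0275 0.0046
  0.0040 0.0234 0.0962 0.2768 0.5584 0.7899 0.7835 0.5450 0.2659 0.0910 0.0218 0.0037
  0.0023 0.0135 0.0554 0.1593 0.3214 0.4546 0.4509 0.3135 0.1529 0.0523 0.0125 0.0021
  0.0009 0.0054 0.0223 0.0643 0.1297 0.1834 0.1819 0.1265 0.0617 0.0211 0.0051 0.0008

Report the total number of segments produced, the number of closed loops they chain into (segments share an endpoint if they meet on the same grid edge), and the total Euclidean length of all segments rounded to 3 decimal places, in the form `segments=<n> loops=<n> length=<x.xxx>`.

cell (1,3): code 0100 → (1.779,4.000)–(2.000,3.679)
cell (1,4): code 1100 → (1.836,5.000)–(1.779,4.000)
cell (1,5): code 1000 → (2.000,5.275)–(1.836,5.000)
cell (2,2): code 0100 → (2.823,3.000)–(3.000,2.892)
cell (2,3): code 1110 → (2.000,3.679)–(2.823,3.000)
cell (2,5): code 1101 → (2.498,6.000)–(2.000,5.275)
cell (2,6): code 1100 → (2.552,7.000)–(2.498,6.000)
cell (2,7): code 1100 → (2.470,8.000)–(2.552,7.000)
cell (2,8): code 1000 → (3.000,8.906)–(2.470,8.000)
cell (3,2): code 0010 → (3.000,2.892)–(3.662,3.000)
cell (3,3): code 0111 → (3.662,3.000)–(4.000,3.044)
cell (3,8): code 1101 → (3.117,9.000)–(3.000,8.906)
cell (3,9): code 1000 → (4.000,9.434)–(3.117,9.000)
cell (4,3): code 0110 → (4.000,3.044)–(5.000,3.913)
cell (4,9): code 1001 → (5.000,9.157)–(4.000,9.434)
cell (5,3): code 0010 → (5.000,3.913)–(5.412,4.000)
cell (5,4): code 0111 → (5.412,4.000)–(6.000,4.185)
cell (5,8): code 1011 → (6.000,8.090)–(5.209,9.000)
cell (5,9): code 0001 → (5.209,9.000)–(5.000,9.157)
cell (6,3): code 0100 → (6.155,4.000)–(7.000,3.459)
cell (6,4): code 1110 → (6.000,4.185)–(6.155,4.000)
cell (6,7): code 1011 → (7.000,7.660)–(6.169,8.000)
cell (6,8): code 0001 → (6.169,8.000)–(6.000,8.090)
cell (7,3): code 0110 → (7.000,3.459)–(8.000,3.256)
cell (7,7): code 1001 → (8.000,7.716)–(7.000,7.660)
cell (8,3): code 0110 → (8.000,3.256)–(9.000,3.526)
cell (8,7): code 1001 → (9.000,7.430)–(8.000,7.716)
cell (9,3): code 0010 → (9.000,3.526)–(9.563,4.000)
cell (9,4): code 0111 → (9.563,4.000)–(10.000,4.778)
cell (9,6): code 1011 → (10.000,6.189)–(9.518,7.000)
cell (9,7): code 0001 → (9.518,7.000)–(9.000,7.430)
cell (10,4): code 0010 → (10.000,4.778)–(10.109,5.000)
cell (10,5): code 0011 → (10.109,5.000)–(10.096,6.000)
cell (10,6): code 0001 → (10.096,6.000)–(10.000,6.189)
total: 34 segments, chained into 1 closed loop(s), length Σ = 25.068939

segments=34 loops=1 length=25.069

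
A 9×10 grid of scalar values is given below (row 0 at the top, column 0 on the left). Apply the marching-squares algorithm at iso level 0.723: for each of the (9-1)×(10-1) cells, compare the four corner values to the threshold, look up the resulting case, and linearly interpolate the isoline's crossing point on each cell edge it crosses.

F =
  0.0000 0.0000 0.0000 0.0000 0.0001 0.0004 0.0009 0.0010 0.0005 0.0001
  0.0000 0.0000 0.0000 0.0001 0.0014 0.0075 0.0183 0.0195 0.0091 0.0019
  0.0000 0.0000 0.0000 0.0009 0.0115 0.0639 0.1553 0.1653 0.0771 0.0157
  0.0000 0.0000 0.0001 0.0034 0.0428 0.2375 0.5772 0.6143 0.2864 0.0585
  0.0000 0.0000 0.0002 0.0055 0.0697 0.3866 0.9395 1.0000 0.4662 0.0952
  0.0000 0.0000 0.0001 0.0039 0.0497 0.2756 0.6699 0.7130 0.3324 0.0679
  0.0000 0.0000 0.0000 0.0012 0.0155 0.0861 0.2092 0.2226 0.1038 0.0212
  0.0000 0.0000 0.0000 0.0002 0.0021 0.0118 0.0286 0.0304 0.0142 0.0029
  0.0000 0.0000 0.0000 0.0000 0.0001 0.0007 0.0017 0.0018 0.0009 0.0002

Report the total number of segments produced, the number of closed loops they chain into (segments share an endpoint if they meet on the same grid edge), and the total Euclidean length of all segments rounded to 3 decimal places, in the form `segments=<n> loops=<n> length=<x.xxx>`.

segments=6 loops=1 length=5.610

cell (3,5): code 0100 → (3.402,6.000)–(4.000,5.608)
cell (3,6): code 1100 → (3.282,7.000)–(3.402,6.000)
cell (3,7): code 1000 → (4.000,7.519)–(3.282,7.000)
cell (4,5): code 0010 → (4.000,5.608)–(4.803,6.000)
cell (4,6): code 0011 → (4.803,6.000)–(4.965,7.000)
cell (4,7): code 0001 → (4.965,7.000)–(4.000,7.519)
total: 6 segments, chained into 1 closed loop(s), length Σ = 5.610007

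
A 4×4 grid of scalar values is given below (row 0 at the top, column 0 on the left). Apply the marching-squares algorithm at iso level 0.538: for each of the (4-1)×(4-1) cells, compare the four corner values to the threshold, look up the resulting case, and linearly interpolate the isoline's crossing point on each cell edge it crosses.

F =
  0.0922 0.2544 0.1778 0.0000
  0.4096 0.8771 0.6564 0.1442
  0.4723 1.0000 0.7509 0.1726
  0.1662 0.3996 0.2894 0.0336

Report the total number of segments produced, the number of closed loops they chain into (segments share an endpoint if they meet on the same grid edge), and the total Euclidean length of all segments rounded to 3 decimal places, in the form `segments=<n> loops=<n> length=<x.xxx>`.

cell (0,0): code 0100 → (0.455,1.000)–(1.000,0.275)
cell (0,1): code 1100 → (0.753,2.000)–(0.455,1.000)
cell (0,2): code 1000 → (1.000,2.231)–(0.753,2.000)
cell (1,0): code 0110 → (1.000,0.275)–(2.000,0.125)
cell (1,2): code 1001 → (2.000,2.368)–(1.000,2.231)
cell (2,0): code 0010 → (2.000,0.125)–(2.769,1.000)
cell (2,1): code 0011 → (2.769,1.000)–(2.461,2.000)
cell (2,2): code 0001 → (2.461,2.000)–(2.000,2.368)
total: 8 segments, chained into 1 closed loop(s), length Σ = 7.111578

segments=8 loops=1 length=7.112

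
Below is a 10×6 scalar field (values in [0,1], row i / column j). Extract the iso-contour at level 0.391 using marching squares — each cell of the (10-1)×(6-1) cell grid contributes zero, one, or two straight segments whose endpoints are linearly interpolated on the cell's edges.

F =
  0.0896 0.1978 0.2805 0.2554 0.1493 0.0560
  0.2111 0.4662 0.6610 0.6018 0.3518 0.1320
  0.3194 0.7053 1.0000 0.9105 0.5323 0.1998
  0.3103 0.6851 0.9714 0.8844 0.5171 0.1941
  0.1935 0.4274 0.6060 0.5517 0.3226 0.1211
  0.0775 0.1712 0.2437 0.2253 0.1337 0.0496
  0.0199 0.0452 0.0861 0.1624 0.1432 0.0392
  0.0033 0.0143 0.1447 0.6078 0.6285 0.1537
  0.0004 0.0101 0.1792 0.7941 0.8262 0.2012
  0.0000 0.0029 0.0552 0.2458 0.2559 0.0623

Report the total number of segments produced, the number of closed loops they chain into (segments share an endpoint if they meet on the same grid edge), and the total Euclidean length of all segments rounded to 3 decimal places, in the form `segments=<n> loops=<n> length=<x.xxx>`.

cell (0,0): code 0100 → (0.720,1.000)–(1.000,0.705)
cell (0,1): code 1100 → (0.290,2.000)–(0.720,1.000)
cell (0,2): code 1100 → (0.391,3.000)–(0.290,2.000)
cell (0,3): code 1000 → (1.000,3.843)–(0.391,3.000)
cell (1,0): code 0110 → (1.000,0.705)–(2.000,0.186)
cell (1,3): code 1101 → (1.217,4.000)–(1.000,3.843)
cell (1,4): code 1000 → (2.000,4.425)–(1.217,4.000)
cell (2,0): code 0110 → (2.000,0.186)–(3.000,0.215)
cell (2,4): code 1001 → (3.000,4.390)–(2.000,4.425)
cell (3,0): code 0110 → (3.000,0.215)–(4.000,0.844)
cell (3,3): code 1011 → (4.000,3.701)–(3.648,4.000)
cell (3,4): code 0001 → (3.648,4.000)–(3.000,4.390)
cell (4,0): code 0010 → (4.000,0.844)–(4.142,1.000)
cell (4,1): code 0011 → (4.142,1.000)–(4.593,2.000)
cell (4,2): code 0011 → (4.593,2.000)–(4.492,3.000)
cell (4,3): code 0001 → (4.492,3.000)–(4.000,3.701)
cell (6,2): code 0100 → (6.513,3.000)–(7.000,2.532)
cell (6,3): code 1100 → (6.511,4.000)–(6.513,3.000)
cell (6,4): code 1000 → (7.000,4.500)–(6.511,4.000)
cell (7,2): code 0110 → (7.000,2.532)–(8.000,2.344)
cell (7,4): code 1001 → (8.000,4.696)–(7.000,4.500)
cell (8,2): code 0010 → (8.000,2.344)–(8.735,3.000)
cell (8,3): code 0011 → (8.735,3.000)–(8.763,4.000)
cell (8,4): code 0001 → (8.763,4.000)–(8.000,4.696)
total: 24 segments, chained into 2 closed loop(s), length Σ = 20.826067

segments=24 loops=2 length=20.826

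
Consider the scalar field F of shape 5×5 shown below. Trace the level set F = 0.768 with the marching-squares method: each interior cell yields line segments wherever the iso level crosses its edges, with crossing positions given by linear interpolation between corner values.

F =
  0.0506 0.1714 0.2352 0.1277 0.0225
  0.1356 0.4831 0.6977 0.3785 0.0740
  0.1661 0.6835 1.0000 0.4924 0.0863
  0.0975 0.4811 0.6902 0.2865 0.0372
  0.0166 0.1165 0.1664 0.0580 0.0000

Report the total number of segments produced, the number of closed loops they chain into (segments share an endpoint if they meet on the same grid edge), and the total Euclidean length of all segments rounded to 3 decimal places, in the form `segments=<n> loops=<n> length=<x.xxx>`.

cell (1,1): code 0100 → (1.233,2.000)–(2.000,1.267)
cell (1,2): code 1000 → (2.000,2.457)–(1.233,2.000)
cell (2,1): code 0010 → (2.000,1.267)–(2.749,2.000)
cell (2,2): code 0001 → (2.749,2.000)–(2.000,2.457)
total: 4 segments, chained into 1 closed loop(s), length Σ = 3.879749

segments=4 loops=1 length=3.880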